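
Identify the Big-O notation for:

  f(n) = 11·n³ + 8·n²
O(n³)

The dominant term in 11·n³ + 8·n² is 11·n³, which is Θ(n³).
Lower-order terms (8·n²) are asymptotically negligible.
Constants are absorbed, so the tightest bound is O(n³).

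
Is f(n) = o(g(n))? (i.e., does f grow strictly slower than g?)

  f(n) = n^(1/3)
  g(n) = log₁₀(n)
False

f(n) = n^(1/3) is O(n^(1/3)), and g(n) = log₁₀(n) is O(log n).
Since O(n^(1/3)) grows faster than or equal to O(log n), f(n) = o(g(n)) is false.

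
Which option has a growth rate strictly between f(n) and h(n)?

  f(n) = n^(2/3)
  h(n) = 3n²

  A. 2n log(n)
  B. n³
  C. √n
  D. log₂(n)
A

We need g(n) with n^(2/3) = o(g(n)) and g(n) = o(3n²), i.e. O(n^(2/3)) ≺ g ≺ O(n²).
Check each option:
  A. 2n log(n) — O(n log n) is strictly between O(n^(2/3)) and O(n²) ✓
  B. n³ — O(n³) does not grow strictly slower than h(n)
  C. √n — O(√n) does not grow strictly faster than f(n)
  D. log₂(n) — O(log n) does not grow strictly faster than f(n)

Only option A (2n log(n)) lies strictly between.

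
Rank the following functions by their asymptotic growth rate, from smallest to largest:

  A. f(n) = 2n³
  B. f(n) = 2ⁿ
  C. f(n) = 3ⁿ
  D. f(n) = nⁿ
A < B < C < D

Comparing growth rates:
A = 2n³ is O(n³)
B = 2ⁿ is O(2ⁿ)
C = 3ⁿ is O(3ⁿ)
D = nⁿ is O(nⁿ)

Therefore, the order from slowest to fastest is: A < B < C < D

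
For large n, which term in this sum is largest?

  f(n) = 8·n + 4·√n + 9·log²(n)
8·n

Looking at each term:
  - 8·n is O(n)
  - 4·√n is O(√n)
  - 9·log²(n) is O(log² n)

The term 8·n (O(n)) grows fastest and dominates all others.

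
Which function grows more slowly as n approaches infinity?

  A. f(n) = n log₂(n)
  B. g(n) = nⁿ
A

f(n) = n log₂(n) is O(n log n), while g(n) = nⁿ is O(nⁿ).
Since O(n log n) grows slower than O(nⁿ), f(n) is dominated.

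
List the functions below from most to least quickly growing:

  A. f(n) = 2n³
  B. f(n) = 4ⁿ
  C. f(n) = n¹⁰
B > C > A

Comparing growth rates:
B = 4ⁿ is O(4ⁿ)
C = n¹⁰ is O(n¹⁰)
A = 2n³ is O(n³)

Therefore, the order from fastest to slowest is: B > C > A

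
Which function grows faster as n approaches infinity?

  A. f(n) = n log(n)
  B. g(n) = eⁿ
B

f(n) = n log(n) is O(n log n), while g(n) = eⁿ is O(eⁿ).
Since O(eⁿ) grows faster than O(n log n), g(n) dominates.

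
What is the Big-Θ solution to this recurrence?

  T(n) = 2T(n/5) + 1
Θ(n^log₅(2))

Master Theorem: a = 2, b = 5, f(n) = 1.
Compute the critical exponent d = log₅(2) = 0.431.
Compare f(n) = Θ(1) against n^d:
  k = 0 < d = 0.431, so f(n) = O(n^(d-ε)) — Case 1.
  The recursion cost dominates: T(n) = Θ(n^d) = Θ(n^log₅(2)).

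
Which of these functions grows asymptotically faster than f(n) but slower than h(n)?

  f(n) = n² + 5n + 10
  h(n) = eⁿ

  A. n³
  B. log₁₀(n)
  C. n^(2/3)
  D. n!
A

We need g(n) with n² + 5n + 10 = o(g(n)) and g(n) = o(eⁿ), i.e. O(n²) ≺ g ≺ O(eⁿ).
Check each option:
  A. n³ — O(n³) is strictly between O(n²) and O(eⁿ) ✓
  B. log₁₀(n) — O(log n) does not grow strictly faster than f(n)
  C. n^(2/3) — O(n^(2/3)) does not grow strictly faster than f(n)
  D. n! — O(n!) does not grow strictly slower than h(n)

Only option A (n³) lies strictly between.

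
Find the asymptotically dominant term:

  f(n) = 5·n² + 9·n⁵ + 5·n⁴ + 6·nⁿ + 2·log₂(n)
6·nⁿ

Looking at each term:
  - 5·n² is O(n²)
  - 9·n⁵ is O(n⁵)
  - 5·n⁴ is O(n⁴)
  - 6·nⁿ is O(nⁿ)
  - 2·log₂(n) is O(log n)

The term 6·nⁿ (O(nⁿ)) grows fastest and dominates all others.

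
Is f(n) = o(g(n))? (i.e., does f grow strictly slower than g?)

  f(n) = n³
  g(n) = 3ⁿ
True

f(n) = n³ is O(n³), and g(n) = 3ⁿ is O(3ⁿ).
Since O(n³) grows strictly slower than O(3ⁿ), f(n) = o(g(n)) is true.
This means lim(n→∞) f(n)/g(n) = 0.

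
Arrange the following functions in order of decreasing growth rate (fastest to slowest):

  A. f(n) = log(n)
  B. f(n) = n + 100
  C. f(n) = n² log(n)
C > B > A

Comparing growth rates:
C = n² log(n) is O(n² log n)
B = n + 100 is O(n)
A = log(n) is O(log n)

Therefore, the order from fastest to slowest is: C > B > A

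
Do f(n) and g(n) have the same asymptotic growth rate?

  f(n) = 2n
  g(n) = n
True

f(n) = 2n and g(n) = n are both O(n).
Since they have the same asymptotic growth rate, f(n) = Θ(g(n)) is true.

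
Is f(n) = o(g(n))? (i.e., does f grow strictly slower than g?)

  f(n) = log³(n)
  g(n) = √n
True

f(n) = log³(n) is O(log³ n), and g(n) = √n is O(√n).
Since O(log³ n) grows strictly slower than O(√n), f(n) = o(g(n)) is true.
This means lim(n→∞) f(n)/g(n) = 0.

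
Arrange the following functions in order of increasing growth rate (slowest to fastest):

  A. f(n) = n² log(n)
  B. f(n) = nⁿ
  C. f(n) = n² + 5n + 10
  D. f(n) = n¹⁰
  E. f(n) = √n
E < C < A < D < B

Comparing growth rates:
E = √n is O(√n)
C = n² + 5n + 10 is O(n²)
A = n² log(n) is O(n² log n)
D = n¹⁰ is O(n¹⁰)
B = nⁿ is O(nⁿ)

Therefore, the order from slowest to fastest is: E < C < A < D < B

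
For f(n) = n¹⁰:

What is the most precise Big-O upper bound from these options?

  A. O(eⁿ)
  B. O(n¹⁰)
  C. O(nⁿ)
B

f(n) = n¹⁰ is O(n¹⁰).
All listed options are valid Big-O bounds (upper bounds),
but O(n¹⁰) is the tightest (smallest valid bound).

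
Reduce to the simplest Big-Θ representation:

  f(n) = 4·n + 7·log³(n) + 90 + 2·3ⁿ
Θ(3ⁿ)

Order the terms by growth rate: 90 ≺ 7·log³(n) ≺ 4·n ≺ 2·3ⁿ.
The fastest-growing term 2·3ⁿ dominates as n → ∞; dropping its constant factor gives Θ(3ⁿ).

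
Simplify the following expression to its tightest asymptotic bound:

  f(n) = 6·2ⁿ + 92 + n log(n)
Θ(2ⁿ)

Order the terms by growth rate: 92 ≺ n log(n) ≺ 6·2ⁿ.
The fastest-growing term 6·2ⁿ dominates as n → ∞; dropping its constant factor gives Θ(2ⁿ).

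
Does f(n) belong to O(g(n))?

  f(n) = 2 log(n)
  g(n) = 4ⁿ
True

f(n) = 2 log(n) is O(log n), and g(n) = 4ⁿ is O(4ⁿ).
Since O(log n) ⊆ O(4ⁿ) (f grows no faster than g), f(n) = O(g(n)) is true.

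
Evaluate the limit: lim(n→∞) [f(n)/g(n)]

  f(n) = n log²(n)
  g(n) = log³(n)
∞

Since n log²(n) (O(n log² n)) grows faster than log³(n) (O(log³ n)),
the ratio f(n)/g(n) → ∞ as n → ∞.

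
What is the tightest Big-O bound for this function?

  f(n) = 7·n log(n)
O(n log n)

The dominant term in 7·n log(n) is 7·n log(n), which is Θ(n log n).
Constants are absorbed, so the tightest bound is O(n log n).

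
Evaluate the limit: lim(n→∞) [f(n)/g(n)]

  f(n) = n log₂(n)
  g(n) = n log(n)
1/log(2)

Since n log₂(n) and n log(n) have the same growth rate (O(n log n)),
the ratio converges to a constant: 1/log(2).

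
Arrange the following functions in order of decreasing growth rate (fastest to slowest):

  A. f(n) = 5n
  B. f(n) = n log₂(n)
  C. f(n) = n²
C > B > A

Comparing growth rates:
C = n² is O(n²)
B = n log₂(n) is O(n log n)
A = 5n is O(n)

Therefore, the order from fastest to slowest is: C > B > A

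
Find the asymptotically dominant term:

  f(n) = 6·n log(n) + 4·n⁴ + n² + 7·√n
4·n⁴

Looking at each term:
  - 6·n log(n) is O(n log n)
  - 4·n⁴ is O(n⁴)
  - n² is O(n²)
  - 7·√n is O(√n)

The term 4·n⁴ (O(n⁴)) grows fastest and dominates all others.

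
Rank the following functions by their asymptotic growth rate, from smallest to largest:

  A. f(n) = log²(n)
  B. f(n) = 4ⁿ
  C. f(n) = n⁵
A < C < B

Comparing growth rates:
A = log²(n) is O(log² n)
C = n⁵ is O(n⁵)
B = 4ⁿ is O(4ⁿ)

Therefore, the order from slowest to fastest is: A < C < B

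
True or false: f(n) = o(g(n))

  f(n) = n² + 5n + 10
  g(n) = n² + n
False

f(n) = n² + 5n + 10 is O(n²), and g(n) = n² + n is O(n²).
Since they have the same growth rate, f(n) = o(g(n)) is false.
(f = o(g) requires f to grow strictly slower, not equal.)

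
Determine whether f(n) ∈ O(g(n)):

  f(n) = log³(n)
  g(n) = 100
False

f(n) = log³(n) is O(log³ n), and g(n) = 100 is O(1).
Since O(log³ n) grows faster than O(1), f(n) = O(g(n)) is false.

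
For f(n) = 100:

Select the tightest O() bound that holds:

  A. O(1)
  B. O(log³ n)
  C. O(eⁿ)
A

f(n) = 100 is O(1).
All listed options are valid Big-O bounds (upper bounds),
but O(1) is the tightest (smallest valid bound).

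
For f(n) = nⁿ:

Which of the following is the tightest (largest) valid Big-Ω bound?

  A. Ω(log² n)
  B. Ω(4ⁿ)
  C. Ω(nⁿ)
C

f(n) = nⁿ is Ω(nⁿ).
All listed options are valid Big-Ω bounds (lower bounds),
but Ω(nⁿ) is the tightest (largest valid bound).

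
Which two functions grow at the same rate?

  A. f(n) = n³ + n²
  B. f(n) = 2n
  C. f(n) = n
B and C

Examining each function:
  A. n³ + n² is O(n³)
  B. 2n is O(n)
  C. n is O(n)

Functions B and C both have the same complexity class.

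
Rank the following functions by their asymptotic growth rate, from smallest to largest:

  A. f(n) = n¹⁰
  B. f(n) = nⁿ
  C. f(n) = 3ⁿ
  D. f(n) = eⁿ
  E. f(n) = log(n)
E < A < D < C < B

Comparing growth rates:
E = log(n) is O(log n)
A = n¹⁰ is O(n¹⁰)
D = eⁿ is O(eⁿ)
C = 3ⁿ is O(3ⁿ)
B = nⁿ is O(nⁿ)

Therefore, the order from slowest to fastest is: E < A < D < C < B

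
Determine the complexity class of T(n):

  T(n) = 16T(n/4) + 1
Θ(n²)

Master Theorem: a = 16, b = 4, f(n) = 1.
Compute the critical exponent d = log₄(16) = 2.
Compare f(n) = Θ(1) against n^d:
  k = 0 < d = 2, so f(n) = O(n^(d-ε)) — Case 1.
  The recursion cost dominates: T(n) = Θ(n^d) = Θ(n²).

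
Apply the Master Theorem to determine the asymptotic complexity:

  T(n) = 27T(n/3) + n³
Θ(n³ log n)

Master Theorem: a = 27, b = 3, f(n) = n³.
Compute the critical exponent d = log₃(27) = 3.
Compare f(n) = Θ(n³) against n^d:
  k = 3 = d, so f(n) = Θ(n^d) — Case 2.
  Work is balanced across levels: T(n) = Θ(n^d log n) = Θ(n³ log n).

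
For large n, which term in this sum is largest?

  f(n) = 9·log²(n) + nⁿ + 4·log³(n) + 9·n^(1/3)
nⁿ

Looking at each term:
  - 9·log²(n) is O(log² n)
  - nⁿ is O(nⁿ)
  - 4·log³(n) is O(log³ n)
  - 9·n^(1/3) is O(n^(1/3))

The term nⁿ (O(nⁿ)) grows fastest and dominates all others.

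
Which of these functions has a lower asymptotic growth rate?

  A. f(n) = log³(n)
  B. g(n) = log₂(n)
B

f(n) = log³(n) is O(log³ n), while g(n) = log₂(n) is O(log n).
Since O(log n) grows slower than O(log³ n), g(n) is dominated.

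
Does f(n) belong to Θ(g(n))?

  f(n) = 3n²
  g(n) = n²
True

f(n) = 3n² and g(n) = n² are both O(n²).
Since they have the same asymptotic growth rate, f(n) = Θ(g(n)) is true.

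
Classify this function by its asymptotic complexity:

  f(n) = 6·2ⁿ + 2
O(2ⁿ)

The dominant term in 6·2ⁿ + 2 is 6·2ⁿ, which is Θ(2ⁿ).
Lower-order terms (2) are asymptotically negligible.
Constants are absorbed, so the tightest bound is O(2ⁿ).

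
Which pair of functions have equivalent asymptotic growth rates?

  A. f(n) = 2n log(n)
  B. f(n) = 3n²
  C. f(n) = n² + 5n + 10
B and C

Examining each function:
  A. 2n log(n) is O(n log n)
  B. 3n² is O(n²)
  C. n² + 5n + 10 is O(n²)

Functions B and C both have the same complexity class.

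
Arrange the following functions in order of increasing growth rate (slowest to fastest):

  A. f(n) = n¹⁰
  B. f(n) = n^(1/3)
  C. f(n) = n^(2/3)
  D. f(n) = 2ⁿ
B < C < A < D

Comparing growth rates:
B = n^(1/3) is O(n^(1/3))
C = n^(2/3) is O(n^(2/3))
A = n¹⁰ is O(n¹⁰)
D = 2ⁿ is O(2ⁿ)

Therefore, the order from slowest to fastest is: B < C < A < D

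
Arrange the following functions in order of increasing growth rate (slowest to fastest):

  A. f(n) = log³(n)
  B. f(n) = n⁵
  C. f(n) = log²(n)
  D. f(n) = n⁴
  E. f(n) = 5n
C < A < E < D < B

Comparing growth rates:
C = log²(n) is O(log² n)
A = log³(n) is O(log³ n)
E = 5n is O(n)
D = n⁴ is O(n⁴)
B = n⁵ is O(n⁵)

Therefore, the order from slowest to fastest is: C < A < E < D < B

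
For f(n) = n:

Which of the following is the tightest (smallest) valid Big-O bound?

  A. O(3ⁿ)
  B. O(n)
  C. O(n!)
B

f(n) = n is O(n).
All listed options are valid Big-O bounds (upper bounds),
but O(n) is the tightest (smallest valid bound).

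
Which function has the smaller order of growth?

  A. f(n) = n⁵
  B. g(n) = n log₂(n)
B

f(n) = n⁵ is O(n⁵), while g(n) = n log₂(n) is O(n log n).
Since O(n log n) grows slower than O(n⁵), g(n) is dominated.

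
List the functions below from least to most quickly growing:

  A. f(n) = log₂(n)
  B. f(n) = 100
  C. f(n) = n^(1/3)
B < A < C

Comparing growth rates:
B = 100 is O(1)
A = log₂(n) is O(log n)
C = n^(1/3) is O(n^(1/3))

Therefore, the order from slowest to fastest is: B < A < C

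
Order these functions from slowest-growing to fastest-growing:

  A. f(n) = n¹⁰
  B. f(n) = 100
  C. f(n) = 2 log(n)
B < C < A

Comparing growth rates:
B = 100 is O(1)
C = 2 log(n) is O(log n)
A = n¹⁰ is O(n¹⁰)

Therefore, the order from slowest to fastest is: B < C < A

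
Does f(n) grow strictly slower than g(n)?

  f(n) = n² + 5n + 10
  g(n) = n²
False

f(n) = n² + 5n + 10 is O(n²), and g(n) = n² is O(n²).
Since they have the same growth rate, f(n) = o(g(n)) is false.
(f = o(g) requires f to grow strictly slower, not equal.)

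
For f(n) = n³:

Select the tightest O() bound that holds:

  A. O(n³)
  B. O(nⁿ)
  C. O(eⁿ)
A

f(n) = n³ is O(n³).
All listed options are valid Big-O bounds (upper bounds),
but O(n³) is the tightest (smallest valid bound).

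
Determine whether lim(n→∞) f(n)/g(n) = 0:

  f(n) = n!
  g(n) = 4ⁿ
False

f(n) = n! is O(n!), and g(n) = 4ⁿ is O(4ⁿ).
Since O(n!) grows faster than or equal to O(4ⁿ), f(n) = o(g(n)) is false.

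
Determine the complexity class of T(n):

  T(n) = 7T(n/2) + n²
Θ(n^log₂(7))

Master Theorem: a = 7, b = 2, f(n) = n².
Compute the critical exponent d = log₂(7) = 2.807.
Compare f(n) = Θ(n²) against n^d:
  k = 2 < d = 2.807, so f(n) = O(n^(d-ε)) — Case 1.
  The recursion cost dominates: T(n) = Θ(n^d) = Θ(n^log₂(7)).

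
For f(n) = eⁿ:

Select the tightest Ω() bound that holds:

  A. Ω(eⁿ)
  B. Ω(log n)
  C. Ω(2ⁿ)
A

f(n) = eⁿ is Ω(eⁿ).
All listed options are valid Big-Ω bounds (lower bounds),
but Ω(eⁿ) is the tightest (largest valid bound).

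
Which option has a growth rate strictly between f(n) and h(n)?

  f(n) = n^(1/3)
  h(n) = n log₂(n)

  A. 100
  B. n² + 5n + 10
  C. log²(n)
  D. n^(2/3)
D

We need g(n) with n^(1/3) = o(g(n)) and g(n) = o(n log₂(n)), i.e. O(n^(1/3)) ≺ g ≺ O(n log n).
Check each option:
  A. 100 — O(1) does not grow strictly faster than f(n)
  B. n² + 5n + 10 — O(n²) does not grow strictly slower than h(n)
  C. log²(n) — O(log² n) does not grow strictly faster than f(n)
  D. n^(2/3) — O(n^(2/3)) is strictly between O(n^(1/3)) and O(n log n) ✓

Only option D (n^(2/3)) lies strictly between.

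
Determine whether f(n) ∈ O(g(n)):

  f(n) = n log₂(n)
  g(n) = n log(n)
True

f(n) = n log₂(n) and g(n) = n log(n) are both O(n log n).
Big-O permits equal growth rates (f ≤ c·g for some c), so f(n) = O(g(n)) is true.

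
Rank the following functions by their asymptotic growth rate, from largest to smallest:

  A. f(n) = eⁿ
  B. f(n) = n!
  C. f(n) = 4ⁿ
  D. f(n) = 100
B > C > A > D

Comparing growth rates:
B = n! is O(n!)
C = 4ⁿ is O(4ⁿ)
A = eⁿ is O(eⁿ)
D = 100 is O(1)

Therefore, the order from fastest to slowest is: B > C > A > D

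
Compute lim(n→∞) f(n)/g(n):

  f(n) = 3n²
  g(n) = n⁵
0

Since 3n² (O(n²)) grows slower than n⁵ (O(n⁵)),
the ratio f(n)/g(n) → 0 as n → ∞.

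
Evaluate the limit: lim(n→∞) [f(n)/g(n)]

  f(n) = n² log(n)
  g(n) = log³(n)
∞

Since n² log(n) (O(n² log n)) grows faster than log³(n) (O(log³ n)),
the ratio f(n)/g(n) → ∞ as n → ∞.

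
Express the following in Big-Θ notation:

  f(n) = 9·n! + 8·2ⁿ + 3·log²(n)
Θ(n!)

Order the terms by growth rate: 3·log²(n) ≺ 8·2ⁿ ≺ 9·n!.
The fastest-growing term 9·n! dominates as n → ∞; dropping its constant factor gives Θ(n!).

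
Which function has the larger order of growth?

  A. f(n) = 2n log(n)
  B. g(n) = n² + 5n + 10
B

f(n) = 2n log(n) is O(n log n), while g(n) = n² + 5n + 10 is O(n²).
Since O(n²) grows faster than O(n log n), g(n) dominates.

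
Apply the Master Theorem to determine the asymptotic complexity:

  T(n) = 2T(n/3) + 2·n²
Θ(n²)

Master Theorem: a = 2, b = 3, f(n) = 2·n².
Compute the critical exponent d = log₃(2) = 0.631.
Compare f(n) = Θ(n²) against n^d:
  k = 2 > d = 0.631, so f(n) = Ω(n^(d+ε)) — Case 3.
  Regularity: a·(n/b)^2/n^2 = a/b^2 = 2/9 < 1 ✓.
  The top-level work dominates: T(n) = Θ(f(n)) = Θ(n²).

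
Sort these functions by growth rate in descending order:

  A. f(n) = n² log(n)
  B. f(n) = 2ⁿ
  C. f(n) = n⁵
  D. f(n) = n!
D > B > C > A

Comparing growth rates:
D = n! is O(n!)
B = 2ⁿ is O(2ⁿ)
C = n⁵ is O(n⁵)
A = n² log(n) is O(n² log n)

Therefore, the order from fastest to slowest is: D > B > C > A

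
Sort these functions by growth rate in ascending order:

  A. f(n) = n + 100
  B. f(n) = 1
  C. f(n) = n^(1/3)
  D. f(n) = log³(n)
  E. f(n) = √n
B < D < C < E < A

Comparing growth rates:
B = 1 is O(1)
D = log³(n) is O(log³ n)
C = n^(1/3) is O(n^(1/3))
E = √n is O(√n)
A = n + 100 is O(n)

Therefore, the order from slowest to fastest is: B < D < C < E < A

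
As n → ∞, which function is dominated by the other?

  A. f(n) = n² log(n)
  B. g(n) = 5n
B

f(n) = n² log(n) is O(n² log n), while g(n) = 5n is O(n).
Since O(n) grows slower than O(n² log n), g(n) is dominated.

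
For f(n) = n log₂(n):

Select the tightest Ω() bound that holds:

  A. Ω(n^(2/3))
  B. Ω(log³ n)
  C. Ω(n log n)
C

f(n) = n log₂(n) is Ω(n log n).
All listed options are valid Big-Ω bounds (lower bounds),
but Ω(n log n) is the tightest (largest valid bound).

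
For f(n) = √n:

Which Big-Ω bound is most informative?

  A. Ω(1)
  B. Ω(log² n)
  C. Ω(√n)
C

f(n) = √n is Ω(√n).
All listed options are valid Big-Ω bounds (lower bounds),
but Ω(√n) is the tightest (largest valid bound).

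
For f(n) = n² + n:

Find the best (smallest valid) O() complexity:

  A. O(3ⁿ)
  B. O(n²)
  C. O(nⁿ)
B

f(n) = n² + n is O(n²).
All listed options are valid Big-O bounds (upper bounds),
but O(n²) is the tightest (smallest valid bound).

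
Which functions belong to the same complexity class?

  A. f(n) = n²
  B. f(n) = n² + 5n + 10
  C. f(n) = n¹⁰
A and B

Examining each function:
  A. n² is O(n²)
  B. n² + 5n + 10 is O(n²)
  C. n¹⁰ is O(n¹⁰)

Functions A and B both have the same complexity class.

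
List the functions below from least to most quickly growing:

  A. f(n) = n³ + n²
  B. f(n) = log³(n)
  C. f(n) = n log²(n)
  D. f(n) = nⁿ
B < C < A < D

Comparing growth rates:
B = log³(n) is O(log³ n)
C = n log²(n) is O(n log² n)
A = n³ + n² is O(n³)
D = nⁿ is O(nⁿ)

Therefore, the order from slowest to fastest is: B < C < A < D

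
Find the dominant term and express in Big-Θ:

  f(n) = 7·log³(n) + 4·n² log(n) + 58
Θ(n² log n)

Order the terms by growth rate: 58 ≺ 7·log³(n) ≺ 4·n² log(n).
The fastest-growing term 4·n² log(n) dominates as n → ∞; dropping its constant factor gives Θ(n² log n).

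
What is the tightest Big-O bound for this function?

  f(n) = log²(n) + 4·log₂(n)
O(log² n)

The dominant term in log²(n) + 4·log₂(n) is log²(n), which is Θ(log² n).
Lower-order terms (4·log₂(n)) are asymptotically negligible.
Constants are absorbed, so the tightest bound is O(log² n).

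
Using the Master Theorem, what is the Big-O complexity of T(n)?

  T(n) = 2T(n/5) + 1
Θ(n^log₅(2))

Master Theorem: a = 2, b = 5, f(n) = 1.
Compute the critical exponent d = log₅(2) = 0.431.
Compare f(n) = Θ(1) against n^d:
  k = 0 < d = 0.431, so f(n) = O(n^(d-ε)) — Case 1.
  The recursion cost dominates: T(n) = Θ(n^d) = Θ(n^log₅(2)).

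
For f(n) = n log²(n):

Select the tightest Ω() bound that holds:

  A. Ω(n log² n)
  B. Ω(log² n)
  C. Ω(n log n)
A

f(n) = n log²(n) is Ω(n log² n).
All listed options are valid Big-Ω bounds (lower bounds),
but Ω(n log² n) is the tightest (largest valid bound).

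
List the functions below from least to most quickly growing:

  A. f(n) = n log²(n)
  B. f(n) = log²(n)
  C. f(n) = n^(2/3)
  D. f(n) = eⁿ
B < C < A < D

Comparing growth rates:
B = log²(n) is O(log² n)
C = n^(2/3) is O(n^(2/3))
A = n log²(n) is O(n log² n)
D = eⁿ is O(eⁿ)

Therefore, the order from slowest to fastest is: B < C < A < D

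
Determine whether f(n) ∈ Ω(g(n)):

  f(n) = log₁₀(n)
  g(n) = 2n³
False

f(n) = log₁₀(n) is O(log n), and g(n) = 2n³ is O(n³).
Since O(log n) grows slower than O(n³), f(n) = Ω(g(n)) is false.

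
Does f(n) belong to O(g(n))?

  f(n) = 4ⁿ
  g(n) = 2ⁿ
False

f(n) = 4ⁿ is O(4ⁿ), and g(n) = 2ⁿ is O(2ⁿ).
Since O(4ⁿ) grows faster than O(2ⁿ), f(n) = O(g(n)) is false.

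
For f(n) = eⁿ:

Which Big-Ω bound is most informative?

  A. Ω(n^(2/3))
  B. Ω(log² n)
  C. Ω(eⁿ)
C

f(n) = eⁿ is Ω(eⁿ).
All listed options are valid Big-Ω bounds (lower bounds),
but Ω(eⁿ) is the tightest (largest valid bound).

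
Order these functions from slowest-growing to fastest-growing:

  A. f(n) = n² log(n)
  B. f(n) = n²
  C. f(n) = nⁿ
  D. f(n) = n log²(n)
D < B < A < C

Comparing growth rates:
D = n log²(n) is O(n log² n)
B = n² is O(n²)
A = n² log(n) is O(n² log n)
C = nⁿ is O(nⁿ)

Therefore, the order from slowest to fastest is: D < B < A < C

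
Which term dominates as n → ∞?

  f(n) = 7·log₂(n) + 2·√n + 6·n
6·n

Looking at each term:
  - 7·log₂(n) is O(log n)
  - 2·√n is O(√n)
  - 6·n is O(n)

The term 6·n (O(n)) grows fastest and dominates all others.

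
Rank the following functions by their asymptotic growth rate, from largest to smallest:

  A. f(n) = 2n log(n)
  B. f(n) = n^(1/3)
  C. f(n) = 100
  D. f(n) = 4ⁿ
D > A > B > C

Comparing growth rates:
D = 4ⁿ is O(4ⁿ)
A = 2n log(n) is O(n log n)
B = n^(1/3) is O(n^(1/3))
C = 100 is O(1)

Therefore, the order from fastest to slowest is: D > A > B > C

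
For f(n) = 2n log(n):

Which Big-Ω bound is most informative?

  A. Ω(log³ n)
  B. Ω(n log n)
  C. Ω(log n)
B

f(n) = 2n log(n) is Ω(n log n).
All listed options are valid Big-Ω bounds (lower bounds),
but Ω(n log n) is the tightest (largest valid bound).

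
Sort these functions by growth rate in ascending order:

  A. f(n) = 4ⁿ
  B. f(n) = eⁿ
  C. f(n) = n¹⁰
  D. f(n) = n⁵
D < C < B < A

Comparing growth rates:
D = n⁵ is O(n⁵)
C = n¹⁰ is O(n¹⁰)
B = eⁿ is O(eⁿ)
A = 4ⁿ is O(4ⁿ)

Therefore, the order from slowest to fastest is: D < C < B < A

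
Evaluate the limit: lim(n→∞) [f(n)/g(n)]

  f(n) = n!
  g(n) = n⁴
∞

Since n! (O(n!)) grows faster than n⁴ (O(n⁴)),
the ratio f(n)/g(n) → ∞ as n → ∞.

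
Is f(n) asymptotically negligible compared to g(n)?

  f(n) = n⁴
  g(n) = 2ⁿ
True

f(n) = n⁴ is O(n⁴), and g(n) = 2ⁿ is O(2ⁿ).
Since O(n⁴) grows strictly slower than O(2ⁿ), f(n) = o(g(n)) is true.
This means lim(n→∞) f(n)/g(n) = 0.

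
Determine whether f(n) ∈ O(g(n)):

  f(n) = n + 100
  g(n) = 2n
True

f(n) = n + 100 and g(n) = 2n are both O(n).
Big-O permits equal growth rates (f ≤ c·g for some c), so f(n) = O(g(n)) is true.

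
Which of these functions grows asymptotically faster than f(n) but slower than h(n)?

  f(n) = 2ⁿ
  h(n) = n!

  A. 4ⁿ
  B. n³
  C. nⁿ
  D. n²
A

We need g(n) with 2ⁿ = o(g(n)) and g(n) = o(n!), i.e. O(2ⁿ) ≺ g ≺ O(n!).
Check each option:
  A. 4ⁿ — O(4ⁿ) is strictly between O(2ⁿ) and O(n!) ✓
  B. n³ — O(n³) does not grow strictly faster than f(n)
  C. nⁿ — O(nⁿ) does not grow strictly slower than h(n)
  D. n² — O(n²) does not grow strictly faster than f(n)

Only option A (4ⁿ) lies strictly between.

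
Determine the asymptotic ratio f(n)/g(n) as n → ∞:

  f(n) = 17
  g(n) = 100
17/100

Since 17 and 100 have the same growth rate (O(1)),
the ratio converges to a constant: 17/100.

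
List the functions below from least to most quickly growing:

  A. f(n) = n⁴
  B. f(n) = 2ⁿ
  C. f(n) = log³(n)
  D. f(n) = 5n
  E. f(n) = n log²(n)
C < D < E < A < B

Comparing growth rates:
C = log³(n) is O(log³ n)
D = 5n is O(n)
E = n log²(n) is O(n log² n)
A = n⁴ is O(n⁴)
B = 2ⁿ is O(2ⁿ)

Therefore, the order from slowest to fastest is: C < D < E < A < B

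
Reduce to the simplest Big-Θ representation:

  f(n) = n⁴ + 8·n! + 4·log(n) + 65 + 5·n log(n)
Θ(n!)

Order the terms by growth rate: 65 ≺ 4·log(n) ≺ 5·n log(n) ≺ n⁴ ≺ 8·n!.
The fastest-growing term 8·n! dominates as n → ∞; dropping its constant factor gives Θ(n!).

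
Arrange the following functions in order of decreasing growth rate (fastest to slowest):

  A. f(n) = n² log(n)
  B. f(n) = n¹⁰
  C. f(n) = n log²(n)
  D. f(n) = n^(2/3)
B > A > C > D

Comparing growth rates:
B = n¹⁰ is O(n¹⁰)
A = n² log(n) is O(n² log n)
C = n log²(n) is O(n log² n)
D = n^(2/3) is O(n^(2/3))

Therefore, the order from fastest to slowest is: B > A > C > D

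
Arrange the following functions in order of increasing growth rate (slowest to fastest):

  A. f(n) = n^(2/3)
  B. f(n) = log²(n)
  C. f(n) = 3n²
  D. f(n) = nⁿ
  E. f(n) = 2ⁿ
B < A < C < E < D

Comparing growth rates:
B = log²(n) is O(log² n)
A = n^(2/3) is O(n^(2/3))
C = 3n² is O(n²)
E = 2ⁿ is O(2ⁿ)
D = nⁿ is O(nⁿ)

Therefore, the order from slowest to fastest is: B < A < C < E < D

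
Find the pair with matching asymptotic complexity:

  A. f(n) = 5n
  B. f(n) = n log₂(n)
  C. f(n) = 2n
A and C

Examining each function:
  A. 5n is O(n)
  B. n log₂(n) is O(n log n)
  C. 2n is O(n)

Functions A and C both have the same complexity class.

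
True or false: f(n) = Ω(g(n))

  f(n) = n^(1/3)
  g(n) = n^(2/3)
False

f(n) = n^(1/3) is O(n^(1/3)), and g(n) = n^(2/3) is O(n^(2/3)).
Since O(n^(1/3)) grows slower than O(n^(2/3)), f(n) = Ω(g(n)) is false.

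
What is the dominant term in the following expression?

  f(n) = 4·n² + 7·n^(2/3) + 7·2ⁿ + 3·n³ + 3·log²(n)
7·2ⁿ

Looking at each term:
  - 4·n² is O(n²)
  - 7·n^(2/3) is O(n^(2/3))
  - 7·2ⁿ is O(2ⁿ)
  - 3·n³ is O(n³)
  - 3·log²(n) is O(log² n)

The term 7·2ⁿ (O(2ⁿ)) grows fastest and dominates all others.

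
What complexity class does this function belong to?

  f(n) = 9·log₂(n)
O(log n)

The dominant term in 9·log₂(n) is 9·log₂(n), which is Θ(log n).
Constants are absorbed, so the tightest bound is O(log n).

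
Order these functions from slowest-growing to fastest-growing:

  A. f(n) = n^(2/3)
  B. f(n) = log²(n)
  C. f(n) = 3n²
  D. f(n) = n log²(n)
B < A < D < C

Comparing growth rates:
B = log²(n) is O(log² n)
A = n^(2/3) is O(n^(2/3))
D = n log²(n) is O(n log² n)
C = 3n² is O(n²)

Therefore, the order from slowest to fastest is: B < A < D < C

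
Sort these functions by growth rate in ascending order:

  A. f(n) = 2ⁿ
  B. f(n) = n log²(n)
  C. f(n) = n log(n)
C < B < A

Comparing growth rates:
C = n log(n) is O(n log n)
B = n log²(n) is O(n log² n)
A = 2ⁿ is O(2ⁿ)

Therefore, the order from slowest to fastest is: C < B < A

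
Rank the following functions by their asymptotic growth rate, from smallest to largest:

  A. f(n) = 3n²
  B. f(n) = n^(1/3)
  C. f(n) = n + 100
B < C < A

Comparing growth rates:
B = n^(1/3) is O(n^(1/3))
C = n + 100 is O(n)
A = 3n² is O(n²)

Therefore, the order from slowest to fastest is: B < C < A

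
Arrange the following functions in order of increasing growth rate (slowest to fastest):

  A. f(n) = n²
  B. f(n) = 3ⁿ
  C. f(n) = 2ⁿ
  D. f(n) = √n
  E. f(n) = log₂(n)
E < D < A < C < B

Comparing growth rates:
E = log₂(n) is O(log n)
D = √n is O(√n)
A = n² is O(n²)
C = 2ⁿ is O(2ⁿ)
B = 3ⁿ is O(3ⁿ)

Therefore, the order from slowest to fastest is: E < D < A < C < B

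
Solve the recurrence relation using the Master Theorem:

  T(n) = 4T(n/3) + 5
Θ(n^log₃(4))

Master Theorem: a = 4, b = 3, f(n) = 5.
Compute the critical exponent d = log₃(4) = 1.262.
Compare f(n) = Θ(1) against n^d:
  k = 0 < d = 1.262, so f(n) = O(n^(d-ε)) — Case 1.
  The recursion cost dominates: T(n) = Θ(n^d) = Θ(n^log₃(4)).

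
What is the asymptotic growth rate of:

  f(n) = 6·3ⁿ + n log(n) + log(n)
Θ(3ⁿ)

Order the terms by growth rate: log(n) ≺ n log(n) ≺ 6·3ⁿ.
The fastest-growing term 6·3ⁿ dominates as n → ∞; dropping its constant factor gives Θ(3ⁿ).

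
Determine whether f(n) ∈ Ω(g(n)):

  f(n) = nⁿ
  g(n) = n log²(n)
True

f(n) = nⁿ is O(nⁿ), and g(n) = n log²(n) is O(n log² n).
Since O(nⁿ) grows at least as fast as O(n log² n), f(n) = Ω(g(n)) is true.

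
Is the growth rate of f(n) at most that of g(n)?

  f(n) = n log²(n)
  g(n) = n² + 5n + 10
True

f(n) = n log²(n) is O(n log² n), and g(n) = n² + 5n + 10 is O(n²).
Since O(n log² n) ⊆ O(n²) (f grows no faster than g), f(n) = O(g(n)) is true.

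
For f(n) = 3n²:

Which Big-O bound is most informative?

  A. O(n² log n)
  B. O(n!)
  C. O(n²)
C

f(n) = 3n² is O(n²).
All listed options are valid Big-O bounds (upper bounds),
but O(n²) is the tightest (smallest valid bound).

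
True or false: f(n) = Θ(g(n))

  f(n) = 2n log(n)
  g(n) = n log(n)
True

f(n) = 2n log(n) and g(n) = n log(n) are both O(n log n).
Since they have the same asymptotic growth rate, f(n) = Θ(g(n)) is true.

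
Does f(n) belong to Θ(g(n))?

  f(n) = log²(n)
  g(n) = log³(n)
False

f(n) = log²(n) is O(log² n), and g(n) = log³(n) is O(log³ n).
Since they have different growth rates, f(n) = Θ(g(n)) is false.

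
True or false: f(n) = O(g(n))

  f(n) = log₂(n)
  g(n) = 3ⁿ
True

f(n) = log₂(n) is O(log n), and g(n) = 3ⁿ is O(3ⁿ).
Since O(log n) ⊆ O(3ⁿ) (f grows no faster than g), f(n) = O(g(n)) is true.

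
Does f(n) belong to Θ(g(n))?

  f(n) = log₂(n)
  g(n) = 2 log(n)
True

f(n) = log₂(n) and g(n) = 2 log(n) are both O(log n).
Since they have the same asymptotic growth rate, f(n) = Θ(g(n)) is true.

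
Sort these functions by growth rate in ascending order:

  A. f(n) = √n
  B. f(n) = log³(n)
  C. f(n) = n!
B < A < C

Comparing growth rates:
B = log³(n) is O(log³ n)
A = √n is O(√n)
C = n! is O(n!)

Therefore, the order from slowest to fastest is: B < A < C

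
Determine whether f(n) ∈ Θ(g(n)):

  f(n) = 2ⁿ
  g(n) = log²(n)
False

f(n) = 2ⁿ is O(2ⁿ), and g(n) = log²(n) is O(log² n).
Since they have different growth rates, f(n) = Θ(g(n)) is false.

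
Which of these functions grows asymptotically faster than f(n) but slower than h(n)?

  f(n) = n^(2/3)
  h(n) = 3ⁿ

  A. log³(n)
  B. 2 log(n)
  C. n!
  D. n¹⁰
D

We need g(n) with n^(2/3) = o(g(n)) and g(n) = o(3ⁿ), i.e. O(n^(2/3)) ≺ g ≺ O(3ⁿ).
Check each option:
  A. log³(n) — O(log³ n) does not grow strictly faster than f(n)
  B. 2 log(n) — O(log n) does not grow strictly faster than f(n)
  C. n! — O(n!) does not grow strictly slower than h(n)
  D. n¹⁰ — O(n¹⁰) is strictly between O(n^(2/3)) and O(3ⁿ) ✓

Only option D (n¹⁰) lies strictly between.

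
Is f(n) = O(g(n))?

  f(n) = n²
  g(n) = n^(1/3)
False

f(n) = n² is O(n²), and g(n) = n^(1/3) is O(n^(1/3)).
Since O(n²) grows faster than O(n^(1/3)), f(n) = O(g(n)) is false.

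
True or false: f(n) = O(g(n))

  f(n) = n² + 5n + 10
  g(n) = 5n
False

f(n) = n² + 5n + 10 is O(n²), and g(n) = 5n is O(n).
Since O(n²) grows faster than O(n), f(n) = O(g(n)) is false.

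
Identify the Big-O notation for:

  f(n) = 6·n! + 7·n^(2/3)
O(n!)

The dominant term in 6·n! + 7·n^(2/3) is 6·n!, which is Θ(n!).
Lower-order terms (7·n^(2/3)) are asymptotically negligible.
Constants are absorbed, so the tightest bound is O(n!).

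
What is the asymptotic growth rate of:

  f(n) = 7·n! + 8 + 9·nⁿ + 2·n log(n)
Θ(nⁿ)

Order the terms by growth rate: 8 ≺ 2·n log(n) ≺ 7·n! ≺ 9·nⁿ.
The fastest-growing term 9·nⁿ dominates as n → ∞; dropping its constant factor gives Θ(nⁿ).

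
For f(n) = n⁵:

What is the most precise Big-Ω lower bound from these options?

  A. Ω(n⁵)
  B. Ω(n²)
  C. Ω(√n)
A

f(n) = n⁵ is Ω(n⁵).
All listed options are valid Big-Ω bounds (lower bounds),
but Ω(n⁵) is the tightest (largest valid bound).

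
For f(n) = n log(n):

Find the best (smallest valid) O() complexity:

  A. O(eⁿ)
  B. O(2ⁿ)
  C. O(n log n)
C

f(n) = n log(n) is O(n log n).
All listed options are valid Big-O bounds (upper bounds),
but O(n log n) is the tightest (smallest valid bound).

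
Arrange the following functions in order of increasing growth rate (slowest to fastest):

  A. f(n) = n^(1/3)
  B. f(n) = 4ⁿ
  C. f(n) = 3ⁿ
A < C < B

Comparing growth rates:
A = n^(1/3) is O(n^(1/3))
C = 3ⁿ is O(3ⁿ)
B = 4ⁿ is O(4ⁿ)

Therefore, the order from slowest to fastest is: A < C < B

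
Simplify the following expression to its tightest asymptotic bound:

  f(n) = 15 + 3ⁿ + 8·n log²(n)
Θ(3ⁿ)

Order the terms by growth rate: 15 ≺ 8·n log²(n) ≺ 3ⁿ.
The fastest-growing term 3ⁿ dominates as n → ∞; dropping its constant factor gives Θ(3ⁿ).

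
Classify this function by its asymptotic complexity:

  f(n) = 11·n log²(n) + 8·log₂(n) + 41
O(n log² n)

The dominant term in 11·n log²(n) + 8·log₂(n) + 41 is 11·n log²(n), which is Θ(n log² n).
Lower-order terms (8·log₂(n), 41) are asymptotically negligible.
Constants are absorbed, so the tightest bound is O(n log² n).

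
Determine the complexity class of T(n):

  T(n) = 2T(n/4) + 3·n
Θ(n)

Master Theorem: a = 2, b = 4, f(n) = 3·n.
Compute the critical exponent d = log₄(2) = 0.500.
Compare f(n) = Θ(n) against n^d:
  k = 1 > d = 0.500, so f(n) = Ω(n^(d+ε)) — Case 3.
  Regularity: a·(n/b)^1/n^1 = a/b^1 = 2/4 < 1 ✓.
  The top-level work dominates: T(n) = Θ(f(n)) = Θ(n).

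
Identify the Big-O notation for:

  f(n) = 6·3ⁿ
O(3ⁿ)

The dominant term in 6·3ⁿ is 6·3ⁿ, which is Θ(3ⁿ).
Constants are absorbed, so the tightest bound is O(3ⁿ).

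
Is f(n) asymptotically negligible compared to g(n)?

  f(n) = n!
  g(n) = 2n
False

f(n) = n! is O(n!), and g(n) = 2n is O(n).
Since O(n!) grows faster than or equal to O(n), f(n) = o(g(n)) is false.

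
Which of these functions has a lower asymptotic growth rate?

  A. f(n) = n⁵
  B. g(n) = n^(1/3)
B

f(n) = n⁵ is O(n⁵), while g(n) = n^(1/3) is O(n^(1/3)).
Since O(n^(1/3)) grows slower than O(n⁵), g(n) is dominated.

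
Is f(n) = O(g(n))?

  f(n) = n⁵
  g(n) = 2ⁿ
True

f(n) = n⁵ is O(n⁵), and g(n) = 2ⁿ is O(2ⁿ).
Since O(n⁵) ⊆ O(2ⁿ) (f grows no faster than g), f(n) = O(g(n)) is true.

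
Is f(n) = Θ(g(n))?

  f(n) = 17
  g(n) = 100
True

f(n) = 17 and g(n) = 100 are both O(1).
Since they have the same asymptotic growth rate, f(n) = Θ(g(n)) is true.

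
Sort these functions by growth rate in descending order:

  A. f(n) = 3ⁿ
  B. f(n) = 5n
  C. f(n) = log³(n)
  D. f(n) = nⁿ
D > A > B > C

Comparing growth rates:
D = nⁿ is O(nⁿ)
A = 3ⁿ is O(3ⁿ)
B = 5n is O(n)
C = log³(n) is O(log³ n)

Therefore, the order from fastest to slowest is: D > A > B > C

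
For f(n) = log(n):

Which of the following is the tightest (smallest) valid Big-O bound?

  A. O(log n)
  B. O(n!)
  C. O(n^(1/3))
A

f(n) = log(n) is O(log n).
All listed options are valid Big-O bounds (upper bounds),
but O(log n) is the tightest (smallest valid bound).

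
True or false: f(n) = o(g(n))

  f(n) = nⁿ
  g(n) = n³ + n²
False

f(n) = nⁿ is O(nⁿ), and g(n) = n³ + n² is O(n³).
Since O(nⁿ) grows faster than or equal to O(n³), f(n) = o(g(n)) is false.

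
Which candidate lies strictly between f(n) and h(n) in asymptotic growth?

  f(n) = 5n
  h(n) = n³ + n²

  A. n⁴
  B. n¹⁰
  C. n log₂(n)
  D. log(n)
C

We need g(n) with 5n = o(g(n)) and g(n) = o(n³ + n²), i.e. O(n) ≺ g ≺ O(n³).
Check each option:
  A. n⁴ — O(n⁴) does not grow strictly slower than h(n)
  B. n¹⁰ — O(n¹⁰) does not grow strictly slower than h(n)
  C. n log₂(n) — O(n log n) is strictly between O(n) and O(n³) ✓
  D. log(n) — O(log n) does not grow strictly faster than f(n)

Only option C (n log₂(n)) lies strictly between.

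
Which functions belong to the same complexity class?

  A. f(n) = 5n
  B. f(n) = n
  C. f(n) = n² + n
A and B

Examining each function:
  A. 5n is O(n)
  B. n is O(n)
  C. n² + n is O(n²)

Functions A and B both have the same complexity class.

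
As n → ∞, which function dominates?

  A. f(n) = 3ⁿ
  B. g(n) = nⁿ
B

f(n) = 3ⁿ is O(3ⁿ), while g(n) = nⁿ is O(nⁿ).
Since O(nⁿ) grows faster than O(3ⁿ), g(n) dominates.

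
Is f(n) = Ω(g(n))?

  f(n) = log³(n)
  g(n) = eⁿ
False

f(n) = log³(n) is O(log³ n), and g(n) = eⁿ is O(eⁿ).
Since O(log³ n) grows slower than O(eⁿ), f(n) = Ω(g(n)) is false.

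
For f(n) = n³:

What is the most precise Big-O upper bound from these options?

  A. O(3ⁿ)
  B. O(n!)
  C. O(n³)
C

f(n) = n³ is O(n³).
All listed options are valid Big-O bounds (upper bounds),
but O(n³) is the tightest (smallest valid bound).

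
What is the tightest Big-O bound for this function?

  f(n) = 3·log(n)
O(log n)

The dominant term in 3·log(n) is 3·log(n), which is Θ(log n).
Constants are absorbed, so the tightest bound is O(log n).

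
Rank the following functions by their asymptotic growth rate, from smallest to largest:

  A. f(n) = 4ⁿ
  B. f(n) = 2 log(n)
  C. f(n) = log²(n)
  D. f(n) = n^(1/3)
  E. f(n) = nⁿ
B < C < D < A < E

Comparing growth rates:
B = 2 log(n) is O(log n)
C = log²(n) is O(log² n)
D = n^(1/3) is O(n^(1/3))
A = 4ⁿ is O(4ⁿ)
E = nⁿ is O(nⁿ)

Therefore, the order from slowest to fastest is: B < C < D < A < E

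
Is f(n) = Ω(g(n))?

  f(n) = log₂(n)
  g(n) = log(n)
True

f(n) = log₂(n) and g(n) = log(n) are both O(log n).
Big-Ω permits equal growth rates (f ≥ c·g for some c > 0), so f(n) = Ω(g(n)) is true.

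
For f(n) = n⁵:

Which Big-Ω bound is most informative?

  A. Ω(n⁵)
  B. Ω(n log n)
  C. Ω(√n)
A

f(n) = n⁵ is Ω(n⁵).
All listed options are valid Big-Ω bounds (lower bounds),
but Ω(n⁵) is the tightest (largest valid bound).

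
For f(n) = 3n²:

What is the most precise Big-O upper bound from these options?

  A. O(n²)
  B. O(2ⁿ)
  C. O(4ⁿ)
A

f(n) = 3n² is O(n²).
All listed options are valid Big-O bounds (upper bounds),
but O(n²) is the tightest (smallest valid bound).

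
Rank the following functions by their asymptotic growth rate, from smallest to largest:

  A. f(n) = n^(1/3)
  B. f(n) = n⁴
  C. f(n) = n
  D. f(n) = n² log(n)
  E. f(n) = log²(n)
E < A < C < D < B

Comparing growth rates:
E = log²(n) is O(log² n)
A = n^(1/3) is O(n^(1/3))
C = n is O(n)
D = n² log(n) is O(n² log n)
B = n⁴ is O(n⁴)

Therefore, the order from slowest to fastest is: E < A < C < D < B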